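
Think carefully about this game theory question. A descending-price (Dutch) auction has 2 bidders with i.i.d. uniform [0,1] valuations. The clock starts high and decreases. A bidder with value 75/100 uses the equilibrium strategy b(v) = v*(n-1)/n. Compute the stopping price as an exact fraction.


Step 1: Dutch auctions are strategically equivalent to first-price auctions
Step 2: The equilibrium bid is b(v) = v*(n-1)/n
Step 3: b = 3/4 * 1/2
Step 4: b = 3/8

3/8


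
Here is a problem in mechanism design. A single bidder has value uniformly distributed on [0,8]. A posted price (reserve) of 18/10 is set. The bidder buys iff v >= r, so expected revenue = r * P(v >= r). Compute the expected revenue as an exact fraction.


Step 1: Posted price r = 9/5, value support [0,8]
Step 2: P(v >= r) = (8 - 9/5)/8 = 31/40
Step 3: Expected revenue = r * P(v >= r) = 9/5 * 31/40
Step 4: Revenue = 279/200

279/200


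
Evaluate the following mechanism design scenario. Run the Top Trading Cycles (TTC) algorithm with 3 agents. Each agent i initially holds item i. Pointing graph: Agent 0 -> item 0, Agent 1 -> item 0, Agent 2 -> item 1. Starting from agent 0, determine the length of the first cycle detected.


Step 1: Trace the pointer graph from agent 0: 0 -> 0
Step 2: A cycle is detected when we revisit agent 0
Step 3: The cycle is: 0 -> 0
Step 4: Cycle length = 1

1


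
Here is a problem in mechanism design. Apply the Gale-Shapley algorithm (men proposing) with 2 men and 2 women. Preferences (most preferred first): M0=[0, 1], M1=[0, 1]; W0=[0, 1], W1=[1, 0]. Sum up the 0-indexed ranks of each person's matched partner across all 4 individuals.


Step 1: Run Gale-Shapley (men propose, women hold best offer):
  M0 proposes to W0; she accepts
  M1 proposes to W0; rejected
  M1 proposes to W1; she accepts
Step 2: Final matching: W0-M0, W1-M1
Step 3: 0-indexed ranks (man's rank of his match, then woman's): 0 + 0 + 1 + 0
Step 4: Total rank sum = 1

1


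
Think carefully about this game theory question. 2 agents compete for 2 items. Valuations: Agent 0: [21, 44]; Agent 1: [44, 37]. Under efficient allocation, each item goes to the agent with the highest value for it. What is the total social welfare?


Step 1: For each item, find the maximum value among all agents.
Step 2: Item 0 -> Agent 1 (value 44)
Step 3: Item 1 -> Agent 0 (value 44)
Step 4: Total welfare = 44 + 44 = 88

88


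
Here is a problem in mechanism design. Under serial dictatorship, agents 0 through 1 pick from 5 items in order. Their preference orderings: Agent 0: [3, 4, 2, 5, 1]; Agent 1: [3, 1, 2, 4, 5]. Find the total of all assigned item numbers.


Step 1: Agent 0 picks item 3
Step 2: Agent 1 picks item 1
Step 3: Sum = 3 + 1 = 4

4


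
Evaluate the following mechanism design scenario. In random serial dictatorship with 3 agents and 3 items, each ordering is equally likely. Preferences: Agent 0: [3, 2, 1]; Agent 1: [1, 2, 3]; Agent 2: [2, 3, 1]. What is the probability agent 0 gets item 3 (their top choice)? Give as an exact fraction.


Step 1: Agent 0 wants item 3
Step 2: There are 6 possible orderings of agents
Step 3: In 6 orderings, agent 0 gets item 3
Step 4: Probability = 6/6 = 1

1


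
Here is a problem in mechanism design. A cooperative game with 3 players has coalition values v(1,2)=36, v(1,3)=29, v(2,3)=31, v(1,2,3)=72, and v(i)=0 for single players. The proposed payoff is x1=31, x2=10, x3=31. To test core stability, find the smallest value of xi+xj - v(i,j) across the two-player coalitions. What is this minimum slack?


Step 1: Slack for coalition (1,2): x1+x2 - v12 = 41 - 36 = 5
Step 2: Slack for coalition (1,3): x1+x3 - v13 = 62 - 29 = 33
Step 3: Slack for coalition (2,3): x2+x3 - v23 = 41 - 31 = 10
Step 4: Minimum slack = min(5, 33, 10) = 5, attained by (1,2); no pair can gain by deviating, so the allocation is in the core

5


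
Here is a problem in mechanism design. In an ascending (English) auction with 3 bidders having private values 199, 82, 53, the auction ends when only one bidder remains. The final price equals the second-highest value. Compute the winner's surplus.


Step 1: Identify the highest value: 199
Step 2: Identify the second-highest value: 82
Step 3: The final price = second-highest value = 82
Step 4: Surplus = 199 - 82 = 117

117


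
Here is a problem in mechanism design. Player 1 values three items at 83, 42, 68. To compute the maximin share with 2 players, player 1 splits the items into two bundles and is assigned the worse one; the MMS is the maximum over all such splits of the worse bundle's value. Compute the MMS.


Step 1: Item values = 83, 42, 68
Step 2: Enumerate all 2-bundle partitions and take the smaller bundle:
  Partition 1: {83} vs {42,68} -> bundles 83, 110; min = 83
  Partition 2: {42} vs {83,68} -> bundles 42, 151; min = 42
  Partition 3: {68} vs {83,42} -> bundles 68, 125; min = 68
Step 3: MMS = max(83, 42, 68) = 83

83


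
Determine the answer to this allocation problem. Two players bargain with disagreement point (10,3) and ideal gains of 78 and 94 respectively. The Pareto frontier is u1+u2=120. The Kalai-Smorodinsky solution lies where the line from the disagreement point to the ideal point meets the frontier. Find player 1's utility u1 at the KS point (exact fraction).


Step 1: At the KS point, (u1-d1)/r1 = (u2-d2)/r2 = t and u1+u2 = 120
Step 2: u1 = d1 + r1*t and u2 = d2 + r2*t, so (d1 + r1*t) + (d2 + r2*t) = 120
Step 3: t = (120 - 10 - 3)/(78 + 94) = 107/172
Step 4: u1 = d1 + r1*t = 10 + 78 * 107/172 = 5033/86
Step 5: (Check: u2 = d2 + r2*t = 5287/86; u1+u2 = 5033/86 + 5287/86 = 120, on the frontier.)

5033/86


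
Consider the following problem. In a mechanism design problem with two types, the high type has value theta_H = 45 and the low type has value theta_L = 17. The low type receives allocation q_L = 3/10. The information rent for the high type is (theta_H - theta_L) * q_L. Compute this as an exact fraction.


Step 1: theta_H - theta_L = 45 - 17 = 28
Step 2: Information rent = (theta_H - theta_L) * q_L
Step 3: = 28 * 3/10
Step 4: = 42/5

42/5


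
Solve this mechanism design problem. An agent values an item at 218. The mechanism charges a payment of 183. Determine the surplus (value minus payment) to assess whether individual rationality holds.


Step 1: Surplus = value - payment = 218 - 183 = 35
Step 2: IR is satisfied (surplus >= 0)

35


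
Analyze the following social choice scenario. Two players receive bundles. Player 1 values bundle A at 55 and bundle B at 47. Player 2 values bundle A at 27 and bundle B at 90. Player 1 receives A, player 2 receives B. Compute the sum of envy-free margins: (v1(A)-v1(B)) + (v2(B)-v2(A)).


Step 1: Player 1's margin = v1(A) - v1(B) = 55 - 47 = 8
Step 2: Player 2's margin = v2(B) - v2(A) = 90 - 27 = 63
Step 3: Total margin = 8 + 63 = 71

71


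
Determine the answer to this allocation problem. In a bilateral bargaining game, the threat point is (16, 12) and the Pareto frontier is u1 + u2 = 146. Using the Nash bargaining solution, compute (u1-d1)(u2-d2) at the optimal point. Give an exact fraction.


Step 1: The Nash solution splits surplus symmetrically above the disagreement point
Step 2: u1 = (total + d1 - d2)/2 = (146 + 16 - 12)/2 = 75
Step 3: u2 = (total - d1 + d2)/2 = (146 - 16 + 12)/2 = 71
Step 4: Nash product = (75 - 16) * (71 - 12)
Step 5: = 59 * 59 = 3481

3481


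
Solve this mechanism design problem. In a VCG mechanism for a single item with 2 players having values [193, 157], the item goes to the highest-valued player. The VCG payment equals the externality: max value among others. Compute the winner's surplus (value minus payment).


Step 1: The winner is the agent with the highest value: agent 0 with value 193
Step 2: Values of other agents: [157]
Step 3: VCG payment = max of others' values = 157
Step 4: Surplus = 193 - 157 = 36

36


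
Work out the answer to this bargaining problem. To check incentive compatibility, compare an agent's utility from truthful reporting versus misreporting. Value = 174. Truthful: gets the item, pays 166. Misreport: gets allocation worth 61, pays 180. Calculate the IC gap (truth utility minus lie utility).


Step 1: U(truth) = value - payment = 174 - 166 = 8
Step 2: U(lie) = allocation - payment = 61 - 180 = -119
Step 3: IC gap = 8 - (-119) = 127

127


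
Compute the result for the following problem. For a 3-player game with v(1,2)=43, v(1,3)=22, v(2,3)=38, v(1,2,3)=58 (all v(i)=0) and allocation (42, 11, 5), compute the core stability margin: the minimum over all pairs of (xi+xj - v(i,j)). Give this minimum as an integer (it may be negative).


Step 1: Slack for coalition (1,2): x1+x2 - v12 = 53 - 43 = 10
Step 2: Slack for coalition (1,3): x1+x3 - v13 = 47 - 22 = 25
Step 3: Slack for coalition (2,3): x2+x3 - v23 = 16 - 38 = -22
Step 4: Minimum slack = min(10, 25, -22) = -22, attained by (2,3); coalition (2,3) can block (slack < 0), so the allocation is not in the core

-22


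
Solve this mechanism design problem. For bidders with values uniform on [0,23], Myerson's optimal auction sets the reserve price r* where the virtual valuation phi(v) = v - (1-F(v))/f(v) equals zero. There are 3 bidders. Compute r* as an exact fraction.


Step 1: For U[0,23], F(v) = v/23 and f(v) = 1/23
Step 2: phi(v) = v - (1 - v/23)/(1/23) = v - (23 - v) = 2v - 23
Step 3: Set phi(r*) = 0: 2r* - 23 = 0
Step 4: r* = 23/2 (the number of bidders n = 3 does not enter)

23/2


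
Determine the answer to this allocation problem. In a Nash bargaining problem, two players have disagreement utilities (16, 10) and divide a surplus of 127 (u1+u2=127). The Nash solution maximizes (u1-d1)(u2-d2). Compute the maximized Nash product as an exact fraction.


Step 1: The Nash solution splits surplus symmetrically above the disagreement point
Step 2: u1 = (total + d1 - d2)/2 = (127 + 16 - 10)/2 = 133/2
Step 3: u2 = (total - d1 + d2)/2 = (127 - 16 + 10)/2 = 121/2
Step 4: Nash product = (133/2 - 16) * (121/2 - 10)
Step 5: = 101/2 * 101/2 = 10201/4

10201/4


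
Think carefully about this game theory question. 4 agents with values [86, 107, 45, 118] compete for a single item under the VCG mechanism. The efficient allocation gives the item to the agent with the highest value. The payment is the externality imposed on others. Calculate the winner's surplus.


Step 1: The winner is the agent with the highest value: agent 3 with value 118
Step 2: Values of other agents: [86, 107, 45]
Step 3: VCG payment = max of others' values = 107
Step 4: Surplus = 118 - 107 = 11

11


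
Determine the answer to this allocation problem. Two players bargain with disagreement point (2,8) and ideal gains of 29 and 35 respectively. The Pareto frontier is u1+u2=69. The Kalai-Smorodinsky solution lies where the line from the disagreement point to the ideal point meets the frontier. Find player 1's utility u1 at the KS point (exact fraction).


Step 1: At the KS point, (u1-d1)/r1 = (u2-d2)/r2 = t and u1+u2 = 69
Step 2: u1 = d1 + r1*t and u2 = d2 + r2*t, so (d1 + r1*t) + (d2 + r2*t) = 69
Step 3: t = (69 - 2 - 8)/(29 + 35) = 59/64
Step 4: u1 = d1 + r1*t = 2 + 29 * 59/64 = 1839/64
Step 5: (Check: u2 = d2 + r2*t = 2577/64; u1+u2 = 1839/64 + 2577/64 = 69, on the frontier.)

1839/64


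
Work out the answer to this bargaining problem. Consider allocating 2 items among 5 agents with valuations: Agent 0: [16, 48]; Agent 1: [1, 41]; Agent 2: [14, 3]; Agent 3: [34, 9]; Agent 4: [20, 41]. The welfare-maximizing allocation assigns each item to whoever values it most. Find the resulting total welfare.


Step 1: For each item, find the maximum value among all agents.
Step 2: Item 0 -> Agent 3 (value 34)
Step 3: Item 1 -> Agent 0 (value 48)
Step 4: Total welfare = 34 + 48 = 82

82


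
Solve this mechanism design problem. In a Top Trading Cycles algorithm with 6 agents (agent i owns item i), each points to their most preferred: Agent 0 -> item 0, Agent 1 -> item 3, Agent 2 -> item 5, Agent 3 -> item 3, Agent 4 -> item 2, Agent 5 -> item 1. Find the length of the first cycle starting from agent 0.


Step 1: Trace the pointer graph from agent 0: 0 -> 0
Step 2: A cycle is detected when we revisit agent 0
Step 3: The cycle is: 0 -> 0
Step 4: Cycle length = 1

1


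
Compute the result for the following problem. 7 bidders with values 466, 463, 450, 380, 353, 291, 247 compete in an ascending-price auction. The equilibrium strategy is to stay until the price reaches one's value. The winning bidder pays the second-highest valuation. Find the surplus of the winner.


Step 1: Identify the highest value: 466
Step 2: Identify the second-highest value: 463
Step 3: The final price = second-highest value = 463
Step 4: Surplus = 466 - 463 = 3

3


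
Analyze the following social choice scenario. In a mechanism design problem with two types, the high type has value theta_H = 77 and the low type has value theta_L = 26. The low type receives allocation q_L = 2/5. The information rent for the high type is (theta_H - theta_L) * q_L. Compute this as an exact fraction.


Step 1: theta_H - theta_L = 77 - 26 = 51
Step 2: Information rent = (theta_H - theta_L) * q_L
Step 3: = 51 * 2/5
Step 4: = 102/5

102/5


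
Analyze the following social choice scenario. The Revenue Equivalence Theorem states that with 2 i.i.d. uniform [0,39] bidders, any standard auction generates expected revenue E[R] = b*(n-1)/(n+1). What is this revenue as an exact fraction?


Step 1: By Revenue Equivalence, expected revenue = b*(n-1)/(n+1)
Step 2: Substituting n = 2, b = 39
Step 3: Revenue = 39*(2-1)/(2+1) = 39*1/3
Step 4: Revenue = 39/3 = 13

13


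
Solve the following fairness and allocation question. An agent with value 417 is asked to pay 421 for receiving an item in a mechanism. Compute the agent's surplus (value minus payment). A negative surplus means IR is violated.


Step 1: Surplus = value - payment = 417 - 421 = -4
Step 2: IR is violated (surplus < 0)

-4


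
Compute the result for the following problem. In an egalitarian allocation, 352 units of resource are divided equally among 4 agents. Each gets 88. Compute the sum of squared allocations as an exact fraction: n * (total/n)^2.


Step 1: Each agent's share = 352/4 = 88
Step 2: Square of each share = (88)^2 = 7744
Step 3: Sum of squares = 4 * 7744 = 30976

30976


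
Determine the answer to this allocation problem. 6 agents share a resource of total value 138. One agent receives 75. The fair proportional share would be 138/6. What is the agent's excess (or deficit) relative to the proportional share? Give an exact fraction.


Step 1: Proportional share = 138/6 = 23
Step 2: Agent's actual allocation = 75
Step 3: Excess = 75 - 23 = 52

52


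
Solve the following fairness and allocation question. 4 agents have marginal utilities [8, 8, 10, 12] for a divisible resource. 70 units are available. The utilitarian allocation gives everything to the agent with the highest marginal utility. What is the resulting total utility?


Step 1: The marginal utilities are [8, 8, 10, 12]
Step 2: The highest marginal utility is 12
Step 3: All 70 units go to that agent
Step 4: Total utility = 12 * 70 = 840

840


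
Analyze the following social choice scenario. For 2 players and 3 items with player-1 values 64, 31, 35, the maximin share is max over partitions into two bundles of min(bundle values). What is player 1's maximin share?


Step 1: Item values = 64, 31, 35
Step 2: Enumerate all 2-bundle partitions and take the smaller bundle:
  Partition 1: {64} vs {31,35} -> bundles 64, 66; min = 64
  Partition 2: {31} vs {64,35} -> bundles 31, 99; min = 31
  Partition 3: {35} vs {64,31} -> bundles 35, 95; min = 35
Step 3: MMS = max(64, 31, 35) = 64

64


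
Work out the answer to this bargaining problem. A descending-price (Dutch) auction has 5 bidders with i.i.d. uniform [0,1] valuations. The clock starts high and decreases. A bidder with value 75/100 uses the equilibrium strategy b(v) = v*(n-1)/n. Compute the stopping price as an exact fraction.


Step 1: Dutch auctions are strategically equivalent to first-price auctions
Step 2: The equilibrium bid is b(v) = v*(n-1)/n
Step 3: b = 3/4 * 4/5
Step 4: b = 3/5

3/5


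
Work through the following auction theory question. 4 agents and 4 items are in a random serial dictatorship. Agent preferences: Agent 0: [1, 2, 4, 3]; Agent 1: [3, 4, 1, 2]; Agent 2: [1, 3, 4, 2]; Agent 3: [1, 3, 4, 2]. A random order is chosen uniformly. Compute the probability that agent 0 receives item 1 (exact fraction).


Step 1: Agent 0 wants item 1
Step 2: There are 24 possible orderings of agents
Step 3: In 8 orderings, agent 0 gets item 1
Step 4: Probability = 8/24 = 1/3

1/3


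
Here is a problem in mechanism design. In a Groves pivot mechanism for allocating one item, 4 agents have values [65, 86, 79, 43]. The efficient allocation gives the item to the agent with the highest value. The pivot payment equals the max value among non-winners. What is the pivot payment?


Step 1: The efficient winner is agent 1 with value 86
Step 2: Other agents' values: [65, 79, 43]
Step 3: Pivot payment = max(others) = 79
Step 4: The winner pays 79

79


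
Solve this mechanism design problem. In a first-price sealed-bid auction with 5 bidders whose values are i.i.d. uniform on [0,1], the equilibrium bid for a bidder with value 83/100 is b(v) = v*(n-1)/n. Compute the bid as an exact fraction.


Step 1: The symmetric BNE bidding function is b(v) = v * (n-1) / n
Step 2: Substitute v = 83/100 and n = 5
Step 3: b = 83/100 * 4/5
Step 4: b = 83/125

83/125


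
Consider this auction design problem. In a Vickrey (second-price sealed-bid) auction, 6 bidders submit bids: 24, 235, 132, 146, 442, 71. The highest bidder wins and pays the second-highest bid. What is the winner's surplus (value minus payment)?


Step 1: Sort bids in descending order: 442, 235, 146, 132, 71, 24
Step 2: The winning bid is the highest: 442
Step 3: The payment equals the second-highest bid: 235
Step 4: Surplus = winner's bid - payment = 442 - 235 = 207

207


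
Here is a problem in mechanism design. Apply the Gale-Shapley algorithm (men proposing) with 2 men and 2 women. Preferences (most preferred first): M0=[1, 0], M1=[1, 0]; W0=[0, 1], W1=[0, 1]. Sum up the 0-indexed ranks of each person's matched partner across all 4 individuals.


Step 1: Run Gale-Shapley (men propose, women hold best offer):
  M0 proposes to W1; she accepts
  M1 proposes to W1; rejected
  M1 proposes to W0; she accepts
Step 2: Final matching: W0-M1, W1-M0
Step 3: 0-indexed ranks (man's rank of his match, then woman's): 1 + 1 + 0 + 0
Step 4: Total rank sum = 2

2


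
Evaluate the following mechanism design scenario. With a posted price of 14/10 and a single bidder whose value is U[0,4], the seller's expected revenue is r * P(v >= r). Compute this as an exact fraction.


Step 1: Posted price r = 7/5, value support [0,4]
Step 2: P(v >= r) = (4 - 7/5)/4 = 13/20
Step 3: Expected revenue = r * P(v >= r) = 7/5 * 13/20
Step 4: Revenue = 91/100

91/100


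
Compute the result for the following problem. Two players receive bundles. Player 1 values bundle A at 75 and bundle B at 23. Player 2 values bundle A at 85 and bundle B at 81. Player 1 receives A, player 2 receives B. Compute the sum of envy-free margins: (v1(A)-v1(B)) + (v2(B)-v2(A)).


Step 1: Player 1's margin = v1(A) - v1(B) = 75 - 23 = 52
Step 2: Player 2's margin = v2(B) - v2(A) = 81 - 85 = -4
Step 3: Total margin = 52 + -4 = 48

48


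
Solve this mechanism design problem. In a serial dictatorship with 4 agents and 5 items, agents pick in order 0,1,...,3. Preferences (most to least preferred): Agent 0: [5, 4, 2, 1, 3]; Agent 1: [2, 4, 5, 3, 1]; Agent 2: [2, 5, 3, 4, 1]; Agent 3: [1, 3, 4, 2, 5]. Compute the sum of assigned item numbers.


Step 1: Agent 0 picks item 5
Step 2: Agent 1 picks item 2
Step 3: Agent 2 picks item 3
Step 4: Agent 3 picks item 1
Step 5: Sum = 5 + 2 + 3 + 1 = 11

11


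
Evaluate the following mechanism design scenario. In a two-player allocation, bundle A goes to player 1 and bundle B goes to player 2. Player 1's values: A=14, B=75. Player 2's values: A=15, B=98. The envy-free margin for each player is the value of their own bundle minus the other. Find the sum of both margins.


Step 1: Player 1's margin = v1(A) - v1(B) = 14 - 75 = -61
Step 2: Player 2's margin = v2(B) - v2(A) = 98 - 15 = 83
Step 3: Total margin = -61 + 83 = 22

22


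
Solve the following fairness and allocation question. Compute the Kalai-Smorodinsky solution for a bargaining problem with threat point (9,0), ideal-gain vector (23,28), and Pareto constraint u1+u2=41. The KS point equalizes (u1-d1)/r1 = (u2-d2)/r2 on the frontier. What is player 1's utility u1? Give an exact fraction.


Step 1: At the KS point, (u1-d1)/r1 = (u2-d2)/r2 = t and u1+u2 = 41
Step 2: u1 = d1 + r1*t and u2 = d2 + r2*t, so (d1 + r1*t) + (d2 + r2*t) = 41
Step 3: t = (41 - 9 - 0)/(23 + 28) = 32/51
Step 4: u1 = d1 + r1*t = 9 + 23 * 32/51 = 1195/51
Step 5: (Check: u2 = d2 + r2*t = 896/51; u1+u2 = 1195/51 + 896/51 = 41, on the frontier.)

1195/51


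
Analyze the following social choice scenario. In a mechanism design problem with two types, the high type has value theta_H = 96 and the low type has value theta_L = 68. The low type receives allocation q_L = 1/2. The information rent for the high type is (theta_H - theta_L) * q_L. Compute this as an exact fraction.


Step 1: theta_H - theta_L = 96 - 68 = 28
Step 2: Information rent = (theta_H - theta_L) * q_L
Step 3: = 28 * 1/2
Step 4: = 14

14


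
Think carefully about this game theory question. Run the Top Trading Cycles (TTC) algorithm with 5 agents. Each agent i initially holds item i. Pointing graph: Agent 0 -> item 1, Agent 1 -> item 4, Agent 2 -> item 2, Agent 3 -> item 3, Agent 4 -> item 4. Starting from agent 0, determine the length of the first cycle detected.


Step 1: Trace the pointer graph from agent 0: 0 -> 1 -> 4 -> 4
Step 2: A cycle is detected when we revisit agent 4
Step 3: The cycle is: 4 -> 4
Step 4: Cycle length = 1

1


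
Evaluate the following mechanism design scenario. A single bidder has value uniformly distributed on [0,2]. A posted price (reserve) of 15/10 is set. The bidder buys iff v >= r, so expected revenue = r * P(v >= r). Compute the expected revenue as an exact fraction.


Step 1: Posted price r = 3/2, value support [0,2]
Step 2: P(v >= r) = (2 - 3/2)/2 = 1/4
Step 3: Expected revenue = r * P(v >= r) = 3/2 * 1/4
Step 4: Revenue = 3/8

3/8


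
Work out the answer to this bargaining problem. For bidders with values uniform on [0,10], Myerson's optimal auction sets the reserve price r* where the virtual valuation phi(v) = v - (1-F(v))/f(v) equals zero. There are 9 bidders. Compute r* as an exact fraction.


Step 1: For U[0,10], F(v) = v/10 and f(v) = 1/10
Step 2: phi(v) = v - (1 - v/10)/(1/10) = v - (10 - v) = 2v - 10
Step 3: Set phi(r*) = 0: 2r* - 10 = 0
Step 4: r* = 10/2 = 5 (the number of bidders n = 9 does not enter)

5


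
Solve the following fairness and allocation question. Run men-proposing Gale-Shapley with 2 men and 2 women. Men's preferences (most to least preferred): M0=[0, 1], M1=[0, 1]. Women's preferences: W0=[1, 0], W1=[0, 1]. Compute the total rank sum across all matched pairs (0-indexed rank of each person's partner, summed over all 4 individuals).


Step 1: Run Gale-Shapley (men propose, women hold best offer):
  M0 proposes to W0; she accepts
  M1 proposes to W0; she switches from M0
  M0 proposes to W1; she accepts
Step 2: Final matching: W0-M1, W1-M0
Step 3: 0-indexed ranks (man's rank of his match, then woman's): 0 + 0 + 1 + 0
Step 4: Total rank sum = 1

1


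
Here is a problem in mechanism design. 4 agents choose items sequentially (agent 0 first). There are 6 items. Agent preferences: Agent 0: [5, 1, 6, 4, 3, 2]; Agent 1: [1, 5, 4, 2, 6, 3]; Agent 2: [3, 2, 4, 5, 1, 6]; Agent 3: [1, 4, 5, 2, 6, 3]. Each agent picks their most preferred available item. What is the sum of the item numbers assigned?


Step 1: Agent 0 picks item 5
Step 2: Agent 1 picks item 1
Step 3: Agent 2 picks item 3
Step 4: Agent 3 picks item 4
Step 5: Sum = 5 + 1 + 3 + 4 = 13

13


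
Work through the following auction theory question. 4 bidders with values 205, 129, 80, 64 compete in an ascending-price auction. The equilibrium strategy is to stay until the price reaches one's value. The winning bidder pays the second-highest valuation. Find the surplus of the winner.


Step 1: Identify the highest value: 205
Step 2: Identify the second-highest value: 129
Step 3: The final price = second-highest value = 129
Step 4: Surplus = 205 - 129 = 76

76


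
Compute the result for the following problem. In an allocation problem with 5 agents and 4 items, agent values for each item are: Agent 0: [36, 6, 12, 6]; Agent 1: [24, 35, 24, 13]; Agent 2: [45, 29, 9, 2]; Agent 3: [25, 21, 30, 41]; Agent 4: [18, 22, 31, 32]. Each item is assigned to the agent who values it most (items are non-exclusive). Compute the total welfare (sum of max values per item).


Step 1: For each item, find the maximum value among all agents.
Step 2: Item 0 -> Agent 2 (value 45)
Step 3: Item 1 -> Agent 1 (value 35)
Step 4: Item 2 -> Agent 4 (value 31)
Step 5: Item 3 -> Agent 3 (value 41)
Step 6: Total welfare = 45 + 35 + 31 + 41 = 152

152


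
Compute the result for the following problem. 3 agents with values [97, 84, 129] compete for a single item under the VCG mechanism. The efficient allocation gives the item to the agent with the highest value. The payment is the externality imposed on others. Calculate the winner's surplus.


Step 1: The winner is the agent with the highest value: agent 2 with value 129
Step 2: Values of other agents: [97, 84]
Step 3: VCG payment = max of others' values = 97
Step 4: Surplus = 129 - 97 = 32

32


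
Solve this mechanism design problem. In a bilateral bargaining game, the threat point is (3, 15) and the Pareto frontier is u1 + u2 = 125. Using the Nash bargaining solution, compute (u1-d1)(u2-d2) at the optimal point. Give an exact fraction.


Step 1: The Nash solution splits surplus symmetrically above the disagreement point
Step 2: u1 = (total + d1 - d2)/2 = (125 + 3 - 15)/2 = 113/2
Step 3: u2 = (total - d1 + d2)/2 = (125 - 3 + 15)/2 = 137/2
Step 4: Nash product = (113/2 - 3) * (137/2 - 15)
Step 5: = 107/2 * 107/2 = 11449/4

11449/4


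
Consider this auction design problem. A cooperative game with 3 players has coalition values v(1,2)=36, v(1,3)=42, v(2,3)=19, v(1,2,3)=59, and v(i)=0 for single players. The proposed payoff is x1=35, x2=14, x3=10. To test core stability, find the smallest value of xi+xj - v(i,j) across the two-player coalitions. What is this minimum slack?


Step 1: Slack for coalition (1,2): x1+x2 - v12 = 49 - 36 = 13
Step 2: Slack for coalition (1,3): x1+x3 - v13 = 45 - 42 = 3
Step 3: Slack for coalition (2,3): x2+x3 - v23 = 24 - 19 = 5
Step 4: Minimum slack = min(13, 3, 5) = 3, attained by (1,3); no pair can gain by deviating, so the allocation is in the core

3


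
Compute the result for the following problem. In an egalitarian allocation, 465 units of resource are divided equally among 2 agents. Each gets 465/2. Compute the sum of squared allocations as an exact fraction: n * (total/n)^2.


Step 1: Each agent's share = 465/2
Step 2: Square of each share = (465/2)^2 = 216225/4
Step 3: Sum of squares = 2 * 216225/4 = 216225/2

216225/2


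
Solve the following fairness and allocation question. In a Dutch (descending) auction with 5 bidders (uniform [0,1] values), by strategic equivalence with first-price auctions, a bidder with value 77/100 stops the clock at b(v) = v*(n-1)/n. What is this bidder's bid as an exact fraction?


Step 1: Dutch auctions are strategically equivalent to first-price auctions
Step 2: The equilibrium bid is b(v) = v*(n-1)/n
Step 3: b = 77/100 * 4/5
Step 4: b = 77/125

77/125


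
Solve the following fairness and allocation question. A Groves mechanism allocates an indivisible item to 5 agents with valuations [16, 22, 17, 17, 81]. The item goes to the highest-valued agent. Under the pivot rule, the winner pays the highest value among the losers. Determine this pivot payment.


Step 1: The efficient winner is agent 4 with value 81
Step 2: Other agents' values: [16, 22, 17, 17]
Step 3: Pivot payment = max(others) = 22
Step 4: The winner pays 22

22


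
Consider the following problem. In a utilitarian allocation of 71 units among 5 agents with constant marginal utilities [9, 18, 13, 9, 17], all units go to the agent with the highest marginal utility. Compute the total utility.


Step 1: The marginal utilities are [9, 18, 13, 9, 17]
Step 2: The highest marginal utility is 18
Step 3: All 71 units go to that agent
Step 4: Total utility = 18 * 71 = 1278

1278


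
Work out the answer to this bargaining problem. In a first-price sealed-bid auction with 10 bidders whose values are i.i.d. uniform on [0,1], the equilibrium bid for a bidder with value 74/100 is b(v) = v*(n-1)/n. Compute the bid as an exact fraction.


Step 1: The symmetric BNE bidding function is b(v) = v * (n-1) / n
Step 2: Substitute v = 37/50 and n = 10
Step 3: b = 37/50 * 9/10
Step 4: b = 333/500

333/500


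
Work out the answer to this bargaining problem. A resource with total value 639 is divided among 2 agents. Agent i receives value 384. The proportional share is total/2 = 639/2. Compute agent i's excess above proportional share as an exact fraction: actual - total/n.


Step 1: Proportional share = 639/2
Step 2: Agent's actual allocation = 384
Step 3: Excess = 384 - 639/2 = 129/2

129/2


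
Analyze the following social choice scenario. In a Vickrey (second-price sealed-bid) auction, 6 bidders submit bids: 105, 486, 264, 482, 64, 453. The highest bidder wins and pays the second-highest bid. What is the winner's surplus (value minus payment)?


Step 1: Sort bids in descending order: 486, 482, 453, 264, 105, 64
Step 2: The winning bid is the highest: 486
Step 3: The payment equals the second-highest bid: 482
Step 4: Surplus = winner's bid - payment = 486 - 482 = 4

4


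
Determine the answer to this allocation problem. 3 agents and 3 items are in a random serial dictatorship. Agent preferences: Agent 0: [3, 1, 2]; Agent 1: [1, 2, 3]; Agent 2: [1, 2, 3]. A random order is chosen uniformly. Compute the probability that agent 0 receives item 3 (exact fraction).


Step 1: Agent 0 wants item 3
Step 2: There are 6 possible orderings of agents
Step 3: In 6 orderings, agent 0 gets item 3
Step 4: Probability = 6/6 = 1

1


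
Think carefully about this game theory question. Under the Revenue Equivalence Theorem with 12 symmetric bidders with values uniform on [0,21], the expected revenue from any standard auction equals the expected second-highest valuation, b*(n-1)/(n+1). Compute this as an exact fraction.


Step 1: By Revenue Equivalence, expected revenue = b*(n-1)/(n+1)
Step 2: Substituting n = 12, b = 21
Step 3: Revenue = 21*(12-1)/(12+1) = 21*11/13
Step 4: Revenue = 231/13

231/13


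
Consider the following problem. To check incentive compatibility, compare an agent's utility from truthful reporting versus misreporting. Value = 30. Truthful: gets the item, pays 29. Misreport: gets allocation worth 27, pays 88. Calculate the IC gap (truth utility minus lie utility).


Step 1: U(truth) = value - payment = 30 - 29 = 1
Step 2: U(lie) = allocation - payment = 27 - 88 = -61
Step 3: IC gap = 1 - (-61) = 62

62


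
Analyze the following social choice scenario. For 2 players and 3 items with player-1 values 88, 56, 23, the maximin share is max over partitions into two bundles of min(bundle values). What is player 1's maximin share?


Step 1: Item values = 88, 56, 23
Step 2: Enumerate all 2-bundle partitions and take the smaller bundle:
  Partition 1: {88} vs {56,23} -> bundles 88, 79; min = 79
  Partition 2: {56} vs {88,23} -> bundles 56, 111; min = 56
  Partition 3: {23} vs {88,56} -> bundles 23, 144; min = 23
Step 3: MMS = max(79, 56, 23) = 79

79


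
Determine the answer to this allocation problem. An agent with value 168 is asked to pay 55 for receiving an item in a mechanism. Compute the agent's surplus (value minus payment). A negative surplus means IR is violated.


Step 1: Surplus = value - payment = 168 - 55 = 113
Step 2: IR is satisfied (surplus >= 0)

113


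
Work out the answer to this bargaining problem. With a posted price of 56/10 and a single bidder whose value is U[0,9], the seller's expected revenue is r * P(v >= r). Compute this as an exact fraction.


Step 1: Posted price r = 28/5, value support [0,9]
Step 2: P(v >= r) = (9 - 28/5)/9 = 17/45
Step 3: Expected revenue = r * P(v >= r) = 28/5 * 17/45
Step 4: Revenue = 476/225

476/225


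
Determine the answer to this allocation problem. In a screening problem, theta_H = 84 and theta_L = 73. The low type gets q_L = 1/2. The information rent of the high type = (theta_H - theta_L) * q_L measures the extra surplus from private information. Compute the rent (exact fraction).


Step 1: theta_H - theta_L = 84 - 73 = 11
Step 2: Information rent = (theta_H - theta_L) * q_L
Step 3: = 11 * 1/2
Step 4: = 11/2

11/2


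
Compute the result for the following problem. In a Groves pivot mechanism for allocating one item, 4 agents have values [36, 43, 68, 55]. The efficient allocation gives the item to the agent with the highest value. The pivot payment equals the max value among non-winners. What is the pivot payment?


Step 1: The efficient winner is agent 2 with value 68
Step 2: Other agents' values: [36, 43, 55]
Step 3: Pivot payment = max(others) = 55
Step 4: The winner pays 55

55


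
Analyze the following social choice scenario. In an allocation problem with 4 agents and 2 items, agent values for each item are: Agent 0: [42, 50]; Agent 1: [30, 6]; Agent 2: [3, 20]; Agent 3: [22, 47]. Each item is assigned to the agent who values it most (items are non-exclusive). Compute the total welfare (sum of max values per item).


Step 1: For each item, find the maximum value among all agents.
Step 2: Item 0 -> Agent 0 (value 42)
Step 3: Item 1 -> Agent 0 (value 50)
Step 4: Total welfare = 42 + 50 = 92

92


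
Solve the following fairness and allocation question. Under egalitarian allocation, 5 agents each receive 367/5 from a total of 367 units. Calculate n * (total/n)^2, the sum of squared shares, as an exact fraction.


Step 1: Each agent's share = 367/5
Step 2: Square of each share = (367/5)^2 = 134689/25
Step 3: Sum of squares = 5 * 134689/25 = 134689/5

134689/5


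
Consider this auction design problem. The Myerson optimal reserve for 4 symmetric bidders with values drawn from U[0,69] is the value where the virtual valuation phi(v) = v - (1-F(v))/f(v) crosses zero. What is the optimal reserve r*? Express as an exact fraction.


Step 1: For U[0,69], F(v) = v/69 and f(v) = 1/69
Step 2: phi(v) = v - (1 - v/69)/(1/69) = v - (69 - v) = 2v - 69
Step 3: Set phi(r*) = 0: 2r* - 69 = 0
Step 4: r* = 69/2 (the number of bidders n = 4 does not enter)

69/2


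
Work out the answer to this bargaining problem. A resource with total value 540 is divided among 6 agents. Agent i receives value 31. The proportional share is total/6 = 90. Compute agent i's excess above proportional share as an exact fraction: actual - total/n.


Step 1: Proportional share = 540/6 = 90
Step 2: Agent's actual allocation = 31
Step 3: Excess = 31 - 90 = -59

-59


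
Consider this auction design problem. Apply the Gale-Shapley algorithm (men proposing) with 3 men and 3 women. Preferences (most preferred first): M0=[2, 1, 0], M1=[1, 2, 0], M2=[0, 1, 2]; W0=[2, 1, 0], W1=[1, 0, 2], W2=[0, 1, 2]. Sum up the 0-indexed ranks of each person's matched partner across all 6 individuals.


Step 1: Run Gale-Shapley (men propose, women hold best offer):
  M0 proposes to W2; she accepts
  M1 proposes to W1; she accepts
  M2 proposes to W0; she accepts
Step 2: Final matching: W0-M2, W1-M1, W2-M0
Step 3: 0-indexed ranks (man's rank of his match, then woman's): 0 + 0 + 0 + 0 + 0 + 0
Step 4: Total rank sum = 0

0


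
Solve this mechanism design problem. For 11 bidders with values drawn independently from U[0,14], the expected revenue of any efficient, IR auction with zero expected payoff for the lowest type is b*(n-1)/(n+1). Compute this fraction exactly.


Step 1: By Revenue Equivalence, expected revenue = b*(n-1)/(n+1)
Step 2: Substituting n = 11, b = 14
Step 3: Revenue = 14*(11-1)/(11+1) = 14*10/12
Step 4: Revenue = 140/12 = 35/3

35/3


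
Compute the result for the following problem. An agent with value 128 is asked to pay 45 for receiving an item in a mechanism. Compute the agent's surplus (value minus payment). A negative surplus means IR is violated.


Step 1: Surplus = value - payment = 128 - 45 = 83
Step 2: IR is satisfied (surplus >= 0)

83


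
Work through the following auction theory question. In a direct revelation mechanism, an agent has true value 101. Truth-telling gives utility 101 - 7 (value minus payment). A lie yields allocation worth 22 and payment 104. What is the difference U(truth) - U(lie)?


Step 1: U(truth) = value - payment = 101 - 7 = 94
Step 2: U(lie) = allocation - payment = 22 - 104 = -82
Step 3: IC gap = 94 - (-82) = 176

176


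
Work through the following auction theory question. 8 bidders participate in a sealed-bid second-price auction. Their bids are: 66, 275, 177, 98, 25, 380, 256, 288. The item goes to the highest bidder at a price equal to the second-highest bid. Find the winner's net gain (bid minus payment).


Step 1: Sort bids in descending order: 380, 288, 275, 256, 177, 98, 66, 25
Step 2: The winning bid is the highest: 380
Step 3: The payment equals the second-highest bid: 288
Step 4: Surplus = winner's bid - payment = 380 - 288 = 92

92


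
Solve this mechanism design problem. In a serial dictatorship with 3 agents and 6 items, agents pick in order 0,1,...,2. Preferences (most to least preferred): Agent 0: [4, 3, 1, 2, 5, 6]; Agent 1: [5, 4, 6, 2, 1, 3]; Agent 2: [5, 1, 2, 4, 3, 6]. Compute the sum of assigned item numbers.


Step 1: Agent 0 picks item 4
Step 2: Agent 1 picks item 5
Step 3: Agent 2 picks item 1
Step 4: Sum = 4 + 5 + 1 = 10

10


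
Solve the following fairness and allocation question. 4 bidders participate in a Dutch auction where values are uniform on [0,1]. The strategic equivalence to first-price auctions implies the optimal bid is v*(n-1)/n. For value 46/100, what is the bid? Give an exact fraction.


Step 1: Dutch auctions are strategically equivalent to first-price auctions
Step 2: The equilibrium bid is b(v) = v*(n-1)/n
Step 3: b = 23/50 * 3/4
Step 4: b = 69/200

69/200


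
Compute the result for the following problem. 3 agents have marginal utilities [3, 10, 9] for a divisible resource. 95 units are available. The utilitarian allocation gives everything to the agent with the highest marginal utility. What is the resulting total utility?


Step 1: The marginal utilities are [3, 10, 9]
Step 2: The highest marginal utility is 10
Step 3: All 95 units go to that agent
Step 4: Total utility = 10 * 95 = 950

950


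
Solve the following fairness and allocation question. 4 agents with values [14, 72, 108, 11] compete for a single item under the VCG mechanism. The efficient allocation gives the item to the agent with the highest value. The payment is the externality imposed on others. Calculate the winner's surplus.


Step 1: The winner is the agent with the highest value: agent 2 with value 108
Step 2: Values of other agents: [14, 72, 11]
Step 3: VCG payment = max of others' values = 72
Step 4: Surplus = 108 - 72 = 36

36


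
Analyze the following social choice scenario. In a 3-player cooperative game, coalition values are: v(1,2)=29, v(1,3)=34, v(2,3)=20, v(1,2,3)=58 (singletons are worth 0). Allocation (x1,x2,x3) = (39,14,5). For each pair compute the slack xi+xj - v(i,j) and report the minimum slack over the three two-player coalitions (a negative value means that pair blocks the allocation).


Step 1: Slack for coalition (1,2): x1+x2 - v12 = 53 - 29 = 24
Step 2: Slack for coalition (1,3): x1+x3 - v13 = 44 - 34 = 10
Step 3: Slack for coalition (2,3): x2+x3 - v23 = 19 - 20 = -1
Step 4: Minimum slack = min(24, 10, -1) = -1, attained by (2,3); coalition (2,3) can block (slack < 0), so the allocation is not in the core

-1
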